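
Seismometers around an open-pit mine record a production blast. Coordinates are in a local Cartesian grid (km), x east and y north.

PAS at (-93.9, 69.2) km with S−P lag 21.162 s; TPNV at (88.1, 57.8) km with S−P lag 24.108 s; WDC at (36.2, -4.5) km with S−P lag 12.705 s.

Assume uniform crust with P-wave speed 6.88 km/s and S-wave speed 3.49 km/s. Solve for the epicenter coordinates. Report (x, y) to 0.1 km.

Distance from S−P lag: d = Δt · v_P v_S / (v_P − v_S) = Δt · (6.88·3.49)/(6.88−3.49) ≈ 7.0829·Δt.
So d_PAS = 149.89, d_TPNV = 170.76, d_WDC = 89.99 km.
Circle about each station: (x + 93.9)² + (y − 69.2)² = 149.89²; (x − 88.1)² + (y − 57.8)² = 170.76²; (x − 36.2)² + (y + 4.5)² = 89.99².
Subtracting the PAS equation from the TPNV and WDC equations removes the quadratic terms:
364.0 x − 22.8 y = -9195.37
260.2 x − 147.4 y = 2093.65
Solving the 2×2 system: x ≈ -29.4, y ≈ -66.1 km.

(-29.4, -66.1)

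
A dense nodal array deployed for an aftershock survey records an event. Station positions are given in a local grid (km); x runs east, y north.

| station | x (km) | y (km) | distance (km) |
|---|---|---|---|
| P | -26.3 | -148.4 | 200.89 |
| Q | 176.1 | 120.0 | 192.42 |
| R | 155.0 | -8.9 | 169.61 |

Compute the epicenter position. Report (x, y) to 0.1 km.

Circle about each station: (x + 26.3)² + (y + 148.4)² = 200.89²; (x − 176.1)² + (y − 120.0)² = 192.42²; (x − 155.0)² + (y + 8.9)² = 169.61².
Subtracting pairs of circle equations eliminates x²+y² and gives linear equations (the radical axes):
404.8 x + 536.8 y = 26028.30
362.6 x + 279.0 y = 12979.20
Solving the 2×2 system: x ≈ -3.6, y ≈ 51.2 km.
Check against P (with the unrounded x, y): √((x + 26.3)²+(y + 148.4)²) = 200.89 ≈ 200.89 km. ✓

(-3.6, 51.2)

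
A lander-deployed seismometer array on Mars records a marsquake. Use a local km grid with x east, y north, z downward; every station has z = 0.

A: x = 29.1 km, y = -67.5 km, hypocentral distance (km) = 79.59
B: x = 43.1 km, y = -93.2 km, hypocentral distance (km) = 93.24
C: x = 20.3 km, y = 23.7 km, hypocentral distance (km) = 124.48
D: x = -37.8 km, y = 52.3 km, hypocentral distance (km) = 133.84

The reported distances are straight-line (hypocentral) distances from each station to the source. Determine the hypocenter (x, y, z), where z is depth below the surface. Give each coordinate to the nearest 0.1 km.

(-45.5, -78.9, 25.3)

Each station gives a sphere (x−x_i)² + (y−y_i)² + z² = d_i² (stations at z=0).
Subtracting the A sphere from B and C: z² cancels, leaving linear equations in x and y:
28.0 x − 51.4 y = 2781.66
-17.6 x + 182.4 y = -13589.98
Solving: x ≈ -45.484, y ≈ -78.895 km (keep extra digits for the depth step; rounded: -45.5, -78.9).
Then from the A sphere: z² = 79.59² − (x − 29.1)² − (y + 67.5)² with x = -45.484, y = -78.895, so z ≈ 25.337 ≈ 25.3 km.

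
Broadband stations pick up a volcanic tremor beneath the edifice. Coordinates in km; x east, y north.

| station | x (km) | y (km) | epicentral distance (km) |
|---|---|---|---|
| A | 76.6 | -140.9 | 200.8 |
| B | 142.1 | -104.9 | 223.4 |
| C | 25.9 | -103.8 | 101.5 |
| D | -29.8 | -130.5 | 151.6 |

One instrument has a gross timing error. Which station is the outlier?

Solve using three stations at a time. Using A, B, D (subtract circle equations pairwise → linear system) gives (x, y) ≈ (-42.8, 20.7).
Distances from that point to each station vs reported:
  A: calculated 201.0 vs reported 200.8 → residual 0.2 km
  B: calculated 223.5 vs reported 223.4 → residual 0.1 km
  C: calculated 142.2 vs reported 101.5 → residual 40.7 km
  D: calculated 151.8 vs reported 151.6 → residual 0.2 km
A, B, D are mutually consistent (residuals ≈ 0); C is off by 40.7 km.

C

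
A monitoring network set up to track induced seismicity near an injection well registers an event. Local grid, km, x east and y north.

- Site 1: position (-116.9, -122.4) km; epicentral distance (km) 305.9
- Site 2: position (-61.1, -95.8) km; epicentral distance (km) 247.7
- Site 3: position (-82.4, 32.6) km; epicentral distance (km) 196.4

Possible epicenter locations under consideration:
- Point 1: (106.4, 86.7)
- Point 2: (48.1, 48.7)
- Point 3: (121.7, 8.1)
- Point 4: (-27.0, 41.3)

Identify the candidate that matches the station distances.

For each candidate, compare |candidate − station| to the reported distance:
Point 1: residuals Site 1 0.0, Site 2 0.0, Site 3 0.0 → max 0.0 km
Point 2: residuals Site 1 68.2, Site 2 66.6, Site 3 64.9 → max 68.2 km
Point 3: residuals Site 1 33.9, Site 2 37.4, Site 3 9.2 → max 37.4 km
Point 4: residuals Site 1 119.1, Site 2 106.4, Site 3 140.3 → max 140.3 km
Only Point 1 has all residuals ≈ 0.

Point 1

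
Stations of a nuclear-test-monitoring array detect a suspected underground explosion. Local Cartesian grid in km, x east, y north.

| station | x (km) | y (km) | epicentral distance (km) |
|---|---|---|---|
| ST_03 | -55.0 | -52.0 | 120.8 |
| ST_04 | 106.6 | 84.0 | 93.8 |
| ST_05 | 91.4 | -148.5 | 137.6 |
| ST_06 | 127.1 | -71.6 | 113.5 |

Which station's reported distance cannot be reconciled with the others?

ST_05

Solve using three stations at a time. Using ST_03, ST_04, ST_06 (subtract circle equations pairwise → linear system) gives (x, y) ≈ (48.5, 10.3).
Distances from that point to each station vs reported:
  ST_03: calculated 120.8 vs reported 120.8 → residual 0.0 km
  ST_04: calculated 93.8 vs reported 93.8 → residual 0.0 km
  ST_05: calculated 164.5 vs reported 137.6 → residual 26.9 km
  ST_06: calculated 113.5 vs reported 113.5 → residual 0.0 km
ST_03, ST_04, ST_06 are mutually consistent (residuals ≈ 0); ST_05 is off by 26.9 km.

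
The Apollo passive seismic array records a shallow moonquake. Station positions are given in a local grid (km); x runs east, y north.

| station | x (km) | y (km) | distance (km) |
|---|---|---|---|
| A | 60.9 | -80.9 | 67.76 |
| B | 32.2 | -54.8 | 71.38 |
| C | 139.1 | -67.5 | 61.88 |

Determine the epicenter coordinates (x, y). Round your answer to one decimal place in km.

(96.1, -23.0)

Circle about each station: (x − 60.9)² + (y + 80.9)² = 67.76²; (x − 32.2)² + (y + 54.8)² = 71.38²; (x − 139.1)² + (y + 67.5)² = 61.88².
Subtracting pairs of circle equations eliminates x²+y² and gives linear equations (the radical axes):
-57.4 x + 52.2 y = -6717.43
156.4 x + 26.8 y = 14413.72
Solving the 2×2 system: x ≈ 96.1, y ≈ -23.0 km.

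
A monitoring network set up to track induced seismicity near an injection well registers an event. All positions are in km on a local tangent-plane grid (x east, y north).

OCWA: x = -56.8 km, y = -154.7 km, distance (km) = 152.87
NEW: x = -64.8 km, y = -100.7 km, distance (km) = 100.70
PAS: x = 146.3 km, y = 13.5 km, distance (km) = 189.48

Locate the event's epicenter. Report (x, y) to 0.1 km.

(-42.5, -2.5)

Circle about each station: (x + 56.8)² + (y + 154.7)² = 152.87²; (x + 64.8)² + (y + 100.7)² = 100.70²; (x − 146.3)² + (y − 13.5)² = 189.48².
Subtracting pairs of circle equations eliminates x²+y² and gives linear equations (the radical axes):
-16.0 x + 108.0 y = 409.95
406.2 x + 336.4 y = -18105.82
Solving the 2×2 system: x ≈ -42.5, y ≈ -2.5 km.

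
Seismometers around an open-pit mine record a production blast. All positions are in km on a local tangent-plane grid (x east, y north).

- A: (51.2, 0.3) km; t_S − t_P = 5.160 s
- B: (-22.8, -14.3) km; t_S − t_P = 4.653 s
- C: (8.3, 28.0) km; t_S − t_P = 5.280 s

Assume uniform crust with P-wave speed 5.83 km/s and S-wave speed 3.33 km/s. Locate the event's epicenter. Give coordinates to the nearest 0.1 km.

x ≈ 13.3 km, y ≈ -12.7 km

Distance from S−P lag: d = Δt · v_P v_S / (v_P − v_S) = Δt · (5.83·3.33)/(5.83−3.33) ≈ 7.7656·Δt.
So d_A = 40.07, d_B = 36.13, d_C = 41.00 km.
Circle about each station: (x − 51.2)² + (y − 0.3)² = 40.07²; (x + 22.8)² + (y + 14.3)² = 36.13²; (x − 8.3)² + (y − 28.0)² = 41.00².
Subtracting the A equation from the B and C equations removes the quadratic terms:
-148.0 x − 29.2 y = -1596.97
-85.8 x + 55.4 y = -1844.04
Solving the 2×2 system: x ≈ 13.3, y ≈ -12.7 km.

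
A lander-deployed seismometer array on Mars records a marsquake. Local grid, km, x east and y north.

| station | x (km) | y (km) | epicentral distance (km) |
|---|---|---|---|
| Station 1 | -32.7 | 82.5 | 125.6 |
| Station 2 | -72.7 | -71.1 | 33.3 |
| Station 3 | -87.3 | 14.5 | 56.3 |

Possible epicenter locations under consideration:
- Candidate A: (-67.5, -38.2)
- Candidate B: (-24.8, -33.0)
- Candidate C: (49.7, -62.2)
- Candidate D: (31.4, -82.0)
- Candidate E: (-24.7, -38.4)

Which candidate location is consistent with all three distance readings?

Candidate A

For each candidate, compare |candidate − station| to the reported distance:
Candidate A: residuals Station 1 0.0, Station 2 0.0, Station 3 0.0 → max 0.0 km
Candidate B: residuals Station 1 9.8, Station 2 27.9, Station 3 22.2 → max 27.9 km
Candidate C: residuals Station 1 40.9, Station 2 89.4, Station 3 100.7 → max 100.7 km
Candidate D: residuals Station 1 50.9, Station 2 71.4, Station 3 96.7 → max 96.7 km
Candidate E: residuals Station 1 4.4, Station 2 24.8, Station 3 25.7 → max 25.7 km
Only Candidate A has all residuals ≈ 0.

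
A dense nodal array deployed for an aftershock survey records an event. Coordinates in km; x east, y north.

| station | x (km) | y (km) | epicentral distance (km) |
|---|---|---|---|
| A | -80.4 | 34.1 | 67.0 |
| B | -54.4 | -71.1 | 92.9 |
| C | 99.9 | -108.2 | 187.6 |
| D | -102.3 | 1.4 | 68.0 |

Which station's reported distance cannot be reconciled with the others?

Solve using three stations at a time. Using B, C, D (subtract circle equations pairwise → linear system) gives (x, y) ≈ (-36.9, 20.1).
Distances from that point to each station vs reported:
  A: calculated 45.7 vs reported 67.0 → residual 21.3 km
  B: calculated 92.9 vs reported 92.9 → residual 0.0 km
  C: calculated 187.6 vs reported 187.6 → residual 0.0 km
  D: calculated 68.0 vs reported 68.0 → residual 0.0 km
B, C, D are mutually consistent (residuals ≈ 0); A is off by 21.3 km.

A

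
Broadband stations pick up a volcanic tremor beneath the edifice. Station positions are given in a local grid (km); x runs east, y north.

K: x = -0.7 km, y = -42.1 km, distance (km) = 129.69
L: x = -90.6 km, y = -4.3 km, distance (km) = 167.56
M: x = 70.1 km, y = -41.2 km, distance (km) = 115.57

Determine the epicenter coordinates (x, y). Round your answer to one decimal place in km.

57.7 km east, 73.7 km north

Circle about each station: (x + 0.7)² + (y + 42.1)² = 129.69²; (x + 90.6)² + (y + 4.3)² = 167.56²; (x − 70.1)² + (y + 41.2)² = 115.57².
Subtracting the K equation from the L and M equations removes the quadratic terms:
-179.8 x + 75.6 y = -4802.91
141.6 x + 1.8 y = 8301.62
Solving the 2×2 system: x ≈ 57.7, y ≈ 73.7 km.
Check against K (with the unrounded x, y): √((x + 0.7)²+(y + 42.1)²) = 129.67 ≈ 129.69 km. ✓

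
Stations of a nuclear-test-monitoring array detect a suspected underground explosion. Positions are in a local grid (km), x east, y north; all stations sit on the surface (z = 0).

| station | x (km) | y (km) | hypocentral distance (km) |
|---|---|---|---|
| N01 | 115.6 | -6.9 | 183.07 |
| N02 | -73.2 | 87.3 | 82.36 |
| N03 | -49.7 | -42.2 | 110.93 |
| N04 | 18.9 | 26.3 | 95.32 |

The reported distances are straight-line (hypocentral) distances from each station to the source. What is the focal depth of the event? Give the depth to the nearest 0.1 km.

depth ≈ 66.4 km

Each station gives a sphere (x−x_i)² + (y−y_i)² + z² = d_i² (stations at z=0).
Subtracting the N01 sphere from N02 and N03: z² cancels, leaving linear equations in x and y:
-377.6 x + 188.4 y = 26300.02
-330.6 x − 70.6 y = 12049.12
Solving: x ≈ -46.398, y ≈ 46.603 km (keep extra digits for the depth step; rounded: -46.4, 46.6).
Then from the N01 sphere: z² = 183.07² − (x − 115.6)² − (y + 6.9)² with x = -46.398, y = 46.603, so z ≈ 66.398 ≈ 66.4 km.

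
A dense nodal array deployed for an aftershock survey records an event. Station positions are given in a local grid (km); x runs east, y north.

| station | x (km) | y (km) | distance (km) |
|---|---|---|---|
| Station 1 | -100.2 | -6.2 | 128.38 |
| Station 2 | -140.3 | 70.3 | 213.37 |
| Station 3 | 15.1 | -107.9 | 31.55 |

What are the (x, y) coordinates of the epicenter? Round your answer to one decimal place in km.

(-16.1, -103.2)

Circle about each station: (x + 100.2)² + (y + 6.2)² = 128.38²; (x + 140.3)² + (y − 70.3)² = 213.37²; (x − 15.1)² + (y + 107.9)² = 31.55².
Subtracting the Station 1 equation from the Station 2 and Station 3 equations removes the quadratic terms:
-80.2 x + 153.0 y = -14497.63
230.6 x − 203.4 y = 17277.96
Solving the 2×2 system: x ≈ -16.1, y ≈ -103.2 km.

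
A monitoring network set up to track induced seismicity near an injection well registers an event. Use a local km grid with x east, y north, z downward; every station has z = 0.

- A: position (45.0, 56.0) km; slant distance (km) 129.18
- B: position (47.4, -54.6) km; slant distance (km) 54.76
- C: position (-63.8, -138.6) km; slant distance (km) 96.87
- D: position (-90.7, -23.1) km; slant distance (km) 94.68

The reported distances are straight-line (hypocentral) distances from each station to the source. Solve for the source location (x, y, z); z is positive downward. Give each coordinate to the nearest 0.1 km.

Each station gives a sphere (x−x_i)² + (y−y_i)² + z² = d_i² (stations at z=0).
Subtracting the A sphere from B and C: z² cancels, leaving linear equations in x and y:
4.8 x − 221.2 y = 13755.73
-217.6 x − 389.2 y = 25423.08
Solving: x ≈ -5.397, y ≈ -62.304 km (keep extra digits for the depth step; rounded: -5.4, -62.3).
Then from the A sphere: z² = 129.18² − (x − 45.0)² − (y − 56.0)² with x = -5.397, y = -62.304, so z ≈ 12.320 ≈ 12.3 km.

x ≈ -5.4 km, y ≈ -62.3 km, depth ≈ 12.3 km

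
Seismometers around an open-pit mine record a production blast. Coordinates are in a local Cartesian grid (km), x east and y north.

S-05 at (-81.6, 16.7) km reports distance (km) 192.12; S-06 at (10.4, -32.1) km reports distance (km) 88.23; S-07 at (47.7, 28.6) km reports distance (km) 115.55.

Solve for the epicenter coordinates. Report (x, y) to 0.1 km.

Circle about each station: (x + 81.6)² + (y − 16.7)² = 192.12²; (x − 10.4)² + (y + 32.1)² = 88.23²; (x − 47.7)² + (y − 28.6)² = 115.55².
Subtracting the S-05 equation from the S-06 and S-07 equations removes the quadratic terms:
184.0 x − 97.6 y = 23326.68
258.6 x + 23.8 y = 19714.09
Solving the 2×2 system: x ≈ 83.7, y ≈ -81.2 km.

(83.7, -81.2)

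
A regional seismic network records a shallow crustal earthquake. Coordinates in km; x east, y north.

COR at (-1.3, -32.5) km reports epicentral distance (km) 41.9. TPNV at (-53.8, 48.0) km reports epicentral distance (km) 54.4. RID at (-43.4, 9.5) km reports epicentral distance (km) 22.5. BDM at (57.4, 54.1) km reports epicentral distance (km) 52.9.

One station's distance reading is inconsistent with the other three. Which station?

Solve using three stations at a time. Using COR, TPNV, RID (subtract circle equations pairwise → linear system) gives (x, y) ≈ (-21.5, 4.2).
Distances from that point to each station vs reported:
  COR: calculated 41.9 vs reported 41.9 → residual 0.0 km
  TPNV: calculated 54.4 vs reported 54.4 → residual 0.0 km
  RID: calculated 22.5 vs reported 22.5 → residual 0.0 km
  BDM: calculated 93.4 vs reported 52.9 → residual 40.5 km
COR, TPNV, RID are mutually consistent (residuals ≈ 0); BDM is off by 40.5 km.

BDM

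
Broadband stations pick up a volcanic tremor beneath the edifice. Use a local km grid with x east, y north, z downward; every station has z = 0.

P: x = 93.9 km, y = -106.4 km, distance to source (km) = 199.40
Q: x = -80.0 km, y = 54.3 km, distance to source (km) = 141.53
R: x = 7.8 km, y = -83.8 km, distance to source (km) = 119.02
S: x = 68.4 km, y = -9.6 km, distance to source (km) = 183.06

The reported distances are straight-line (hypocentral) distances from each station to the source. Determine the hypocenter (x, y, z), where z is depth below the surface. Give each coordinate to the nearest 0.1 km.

Each station gives a sphere (x−x_i)² + (y−y_i)² + z² = d_i² (stations at z=0).
Subtracting the P sphere from Q and R: z² cancels, leaving linear equations in x and y:
-347.8 x + 321.4 y = 8939.94
-172.2 x + 45.2 y = 12539.71
Solving: x ≈ -91.513, y ≈ -71.215 km (keep extra digits for the depth step; rounded: -91.5, -71.2).
Then from the P sphere: z² = 199.40² − (x − 93.9)² − (y + 106.4)² with x = -91.513, y = -71.215, so z ≈ 64.377 ≈ 64.4 km.
Check against S (with the unrounded solution): distance 183.07 ≈ 183.06 km. ✓

(-91.5, -71.2, 64.4)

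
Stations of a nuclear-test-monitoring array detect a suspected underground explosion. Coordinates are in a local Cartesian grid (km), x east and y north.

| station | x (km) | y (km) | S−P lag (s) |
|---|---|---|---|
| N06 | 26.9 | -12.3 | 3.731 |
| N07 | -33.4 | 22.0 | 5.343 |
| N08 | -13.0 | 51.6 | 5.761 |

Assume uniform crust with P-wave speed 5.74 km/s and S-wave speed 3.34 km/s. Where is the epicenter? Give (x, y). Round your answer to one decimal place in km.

Distance from S−P lag: d = Δt · v_P v_S / (v_P − v_S) = Δt · (5.74·3.34)/(5.74−3.34) ≈ 7.9882·Δt.
So d_N06 = 29.80, d_N07 = 42.68, d_N08 = 46.02 km.
Circle about each station: (x − 26.9)² + (y + 12.3)² = 29.80²; (x + 33.4)² + (y − 22.0)² = 42.68²; (x + 13.0)² + (y − 51.6)² = 46.02².
Subtracting the N06 equation from the N07 and N08 equations removes the quadratic terms:
-120.6 x + 68.6 y = -208.88
-79.8 x + 127.8 y = 726.86
Solving the 2×2 system: x ≈ 7.7, y ≈ 10.5 km.

x ≈ 7.7 km, y ≈ 10.5 km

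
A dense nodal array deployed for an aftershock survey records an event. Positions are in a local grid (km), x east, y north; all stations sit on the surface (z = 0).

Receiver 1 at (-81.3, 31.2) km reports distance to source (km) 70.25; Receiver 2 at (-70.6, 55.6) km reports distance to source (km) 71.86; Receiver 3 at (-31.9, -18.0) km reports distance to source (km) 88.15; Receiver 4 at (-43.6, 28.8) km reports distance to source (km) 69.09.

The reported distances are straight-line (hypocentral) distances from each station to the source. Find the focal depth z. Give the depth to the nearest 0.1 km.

Each station gives a sphere (x−x_i)² + (y−y_i)² + z² = d_i² (stations at z=0).
Subtracting the Receiver 1 sphere from Receiver 2 and Receiver 3: z² cancels, leaving linear equations in x and y:
21.4 x + 48.8 y = 263.79
98.8 x − 98.4 y = -9076.88
Solving: x ≈ -60.197, y ≈ 31.803 km (keep extra digits for the depth step; rounded: -60.2, 31.8).
Then from the Receiver 1 sphere: z² = 70.25² − (x + 81.3)² − (y − 31.2)² with x = -60.197, y = 31.803, so z ≈ 67.003 ≈ 67.0 km.
Check against Receiver 4 (with the unrounded solution): distance 69.09 ≈ 69.09 km. ✓

z ≈ 67.0 km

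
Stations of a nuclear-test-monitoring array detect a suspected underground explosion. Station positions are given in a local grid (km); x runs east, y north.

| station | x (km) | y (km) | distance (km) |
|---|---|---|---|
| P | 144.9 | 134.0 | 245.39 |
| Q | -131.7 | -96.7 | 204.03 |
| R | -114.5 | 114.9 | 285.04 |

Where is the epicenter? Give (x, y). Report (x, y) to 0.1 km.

Circle about each station: (x − 144.9)² + (y − 134.0)² = 245.39²; (x + 131.7)² + (y + 96.7)² = 204.03²; (x + 114.5)² + (y − 114.9)² = 285.04².
Subtracting the P equation from the Q and R equations removes the quadratic terms:
-553.2 x − 461.4 y = 6331.78
-518.8 x − 38.2 y = -33671.30
Solving the 2×2 system: x ≈ 72.3, y ≈ -100.4 km.

(72.3, -100.4)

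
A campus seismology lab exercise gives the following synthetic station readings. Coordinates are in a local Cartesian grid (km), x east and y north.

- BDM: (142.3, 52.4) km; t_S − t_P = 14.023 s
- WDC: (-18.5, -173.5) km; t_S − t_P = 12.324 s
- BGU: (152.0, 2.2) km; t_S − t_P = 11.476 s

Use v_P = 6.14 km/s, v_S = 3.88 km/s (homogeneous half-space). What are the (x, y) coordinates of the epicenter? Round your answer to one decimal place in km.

Distance from S−P lag: d = Δt · v_P v_S / (v_P − v_S) = Δt · (6.14·3.88)/(6.14−3.88) ≈ 10.5412·Δt.
So d_BDM = 147.82, d_WDC = 129.91, d_BGU = 120.97 km.
Circle about each station: (x − 142.3)² + (y − 52.4)² = 147.82²; (x + 18.5)² + (y + 173.5)² = 129.91²; (x − 152.0)² + (y − 2.2)² = 120.97².
Subtracting the BDM equation from the WDC and BGU equations removes the quadratic terms:
-321.6 x − 451.8 y = 12423.59
19.4 x − 100.4 y = 7330.80
Solving the 2×2 system: x ≈ 50.3, y ≈ -63.3 km.

(50.3, -63.3)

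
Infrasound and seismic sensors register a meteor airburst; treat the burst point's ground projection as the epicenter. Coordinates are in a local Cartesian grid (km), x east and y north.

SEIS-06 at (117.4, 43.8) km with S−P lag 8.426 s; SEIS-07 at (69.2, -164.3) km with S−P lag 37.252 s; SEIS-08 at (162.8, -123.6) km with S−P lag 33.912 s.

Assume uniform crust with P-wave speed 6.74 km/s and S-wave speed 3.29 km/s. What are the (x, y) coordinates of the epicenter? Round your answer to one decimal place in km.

73.2 km east, 75.1 km north

Distance from S−P lag: d = Δt · v_P v_S / (v_P − v_S) = Δt · (6.74·3.29)/(6.74−3.29) ≈ 6.4274·Δt.
So d_SEIS-06 = 54.16, d_SEIS-07 = 239.43, d_SEIS-08 = 217.97 km.
Circle about each station: (x − 117.4)² + (y − 43.8)² = 54.16²; (x − 69.2)² + (y + 164.3)² = 239.43²; (x − 162.8)² + (y + 123.6)² = 217.97².
Subtracting the SEIS-06 equation from the SEIS-07 and SEIS-08 equations removes the quadratic terms:
-96.4 x − 416.2 y = -38311.49
90.8 x − 334.8 y = -18498.02
Solving the 2×2 system: x ≈ 73.2, y ≈ 75.1 km.
Check against SEIS-06 (with the unrounded x, y): √((x − 117.4)²+(y − 43.8)²) = 54.17 ≈ 54.16 km. ✓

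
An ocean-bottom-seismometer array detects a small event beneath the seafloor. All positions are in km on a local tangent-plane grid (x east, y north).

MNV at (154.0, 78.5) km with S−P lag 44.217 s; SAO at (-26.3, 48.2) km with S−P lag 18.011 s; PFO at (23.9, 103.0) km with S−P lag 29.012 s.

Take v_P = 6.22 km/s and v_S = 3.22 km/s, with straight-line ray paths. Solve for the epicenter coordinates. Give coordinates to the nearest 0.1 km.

x ≈ -123.2 km, y ≈ -23.0 km

Distance from S−P lag: d = Δt · v_P v_S / (v_P − v_S) = Δt · (6.22·3.22)/(6.22−3.22) ≈ 6.6761·Δt.
So d_MNV = 295.20, d_SAO = 120.24, d_PFO = 193.69 km.
Circle about each station: (x − 154.0)² + (y − 78.5)² = 295.20²; (x + 26.3)² + (y − 48.2)² = 120.24²; (x − 23.9)² + (y − 103.0)² = 193.69².
Subtracting pairs of circle equations eliminates x²+y² and gives linear equations (the radical axes):
-360.6 x − 60.6 y = 45822.06
-260.2 x + 49.0 y = 30929.18
Solving the 2×2 system: x ≈ -123.2, y ≈ -23.0 km.
Check against MNV (with the unrounded x, y): √((x − 154.0)²+(y − 78.5)²) = 295.21 ≈ 295.20 km. ✓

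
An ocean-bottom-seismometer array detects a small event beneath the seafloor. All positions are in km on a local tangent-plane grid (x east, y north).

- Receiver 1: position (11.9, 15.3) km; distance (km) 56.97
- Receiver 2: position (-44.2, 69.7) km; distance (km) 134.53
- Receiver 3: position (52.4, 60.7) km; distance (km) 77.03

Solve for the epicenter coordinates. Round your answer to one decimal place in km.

(59.5, -16.0)

Circle about each station: (x − 11.9)² + (y − 15.3)² = 56.97²; (x + 44.2)² + (y − 69.7)² = 134.53²; (x − 52.4)² + (y − 60.7)² = 77.03².
Subtracting pairs of circle equations eliminates x²+y² and gives linear equations (the radical axes):
-112.2 x + 108.8 y = -8416.71
81.0 x + 90.8 y = 3366.51
Solving the 2×2 system: x ≈ 59.5, y ≈ -16.0 km.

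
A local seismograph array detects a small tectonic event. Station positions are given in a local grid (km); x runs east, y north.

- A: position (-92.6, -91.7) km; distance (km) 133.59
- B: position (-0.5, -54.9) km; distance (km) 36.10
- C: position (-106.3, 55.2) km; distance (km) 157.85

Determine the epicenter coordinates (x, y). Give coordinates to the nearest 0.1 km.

(26.2, -30.6)

Circle about each station: (x + 92.6)² + (y + 91.7)² = 133.59²; (x + 0.5)² + (y + 54.9)² = 36.10²; (x + 106.3)² + (y − 55.2)² = 157.85².
Subtracting the A equation from the B and C equations removes the quadratic terms:
184.2 x + 73.6 y = 2573.69
-27.4 x + 293.8 y = -9707.25
Solving the 2×2 system: x ≈ 26.2, y ≈ -30.6 km.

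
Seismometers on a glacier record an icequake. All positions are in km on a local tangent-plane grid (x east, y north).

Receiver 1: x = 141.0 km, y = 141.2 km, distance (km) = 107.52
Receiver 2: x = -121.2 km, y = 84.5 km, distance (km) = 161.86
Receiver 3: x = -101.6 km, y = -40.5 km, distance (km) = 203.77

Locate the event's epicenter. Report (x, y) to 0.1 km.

Circle about each station: (x − 141.0)² + (y − 141.2)² = 107.52²; (x + 121.2)² + (y − 84.5)² = 161.86²; (x + 101.6)² + (y + 40.5)² = 203.77².
Subtracting pairs of circle equations eliminates x²+y² and gives linear equations (the radical axes):
-524.4 x − 113.4 y = -32626.86
-485.2 x − 363.4 y = -57817.29
Solving the 2×2 system: x ≈ 39.1, y ≈ 106.9 km.

39.1 km east, 106.9 km north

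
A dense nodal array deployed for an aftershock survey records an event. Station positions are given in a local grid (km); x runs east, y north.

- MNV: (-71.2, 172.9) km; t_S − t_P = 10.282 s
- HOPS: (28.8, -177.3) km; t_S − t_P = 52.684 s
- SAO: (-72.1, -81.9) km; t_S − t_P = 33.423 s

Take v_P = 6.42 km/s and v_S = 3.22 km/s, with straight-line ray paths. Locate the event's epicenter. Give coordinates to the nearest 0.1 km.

Distance from S−P lag: d = Δt · v_P v_S / (v_P − v_S) = Δt · (6.42·3.22)/(6.42−3.22) ≈ 6.4601·Δt.
So d_MNV = 66.42, d_HOPS = 340.35, d_SAO = 215.92 km.
Circle about each station: (x + 71.2)² + (y − 172.9)² = 66.42²; (x − 28.8)² + (y + 177.3)² = 340.35²; (x + 72.1)² + (y + 81.9)² = 215.92².
Subtracting pairs of circle equations eliminates x²+y² and gives linear equations (the radical axes):
200.0 x − 700.4 y = -114125.63
-1.8 x − 509.6 y = -65267.66
Solving the 2×2 system: x ≈ -120.6, y ≈ 128.5 km.

(-120.6, 128.5)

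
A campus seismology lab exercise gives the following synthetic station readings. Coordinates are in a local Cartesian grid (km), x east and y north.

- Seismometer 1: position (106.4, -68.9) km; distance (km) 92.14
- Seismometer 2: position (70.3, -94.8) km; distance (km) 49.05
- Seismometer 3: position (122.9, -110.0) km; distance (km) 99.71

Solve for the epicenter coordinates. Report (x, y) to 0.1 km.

Circle about each station: (x − 106.4)² + (y + 68.9)² = 92.14²; (x − 70.3)² + (y + 94.8)² = 49.05²; (x − 122.9)² + (y + 110.0)² = 99.71².
Subtracting the Seismometer 1 equation from the Seismometer 2 and Seismometer 3 equations removes the quadratic terms:
-72.2 x − 51.8 y = 3944.84
33.0 x − 82.2 y = 9683.94
Solving the 2×2 system: x ≈ 23.2, y ≈ -108.5 km.

x ≈ 23.2 km, y ≈ -108.5 km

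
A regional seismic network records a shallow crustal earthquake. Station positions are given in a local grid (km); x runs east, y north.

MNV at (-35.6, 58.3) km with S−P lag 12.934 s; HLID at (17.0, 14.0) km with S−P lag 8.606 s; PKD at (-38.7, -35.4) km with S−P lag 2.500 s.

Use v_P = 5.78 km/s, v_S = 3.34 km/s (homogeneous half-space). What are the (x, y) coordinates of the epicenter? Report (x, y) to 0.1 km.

-20.4 km east, -42.9 km north

Distance from S−P lag: d = Δt · v_P v_S / (v_P − v_S) = Δt · (5.78·3.34)/(5.78−3.34) ≈ 7.9120·Δt.
So d_MNV = 102.33, d_HLID = 68.09, d_PKD = 19.78 km.
Circle about each station: (x + 35.6)² + (y − 58.3)² = 102.33²; (x − 17.0)² + (y − 14.0)² = 68.09²; (x + 38.7)² + (y + 35.4)² = 19.78².
Subtracting the MNV equation from the HLID and PKD equations removes the quadratic terms:
105.2 x − 88.6 y = 1653.93
-6.2 x − 187.4 y = 8164.78
Solving the 2×2 system: x ≈ -20.4, y ≈ -42.9 km.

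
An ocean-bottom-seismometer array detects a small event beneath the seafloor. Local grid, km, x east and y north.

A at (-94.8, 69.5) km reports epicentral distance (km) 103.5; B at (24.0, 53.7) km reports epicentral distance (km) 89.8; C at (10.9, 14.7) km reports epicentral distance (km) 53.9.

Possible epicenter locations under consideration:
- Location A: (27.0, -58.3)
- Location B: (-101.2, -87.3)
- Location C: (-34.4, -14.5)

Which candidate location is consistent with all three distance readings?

Location C

For each candidate, compare |candidate − station| to the reported distance:
Location A: residuals A 73.0, B 22.2, C 20.9 → max 73.0 km
Location B: residuals A 53.4, B 98.8, C 97.7 → max 98.8 km
Location C: residuals A 0.0, B 0.0, C 0.0 → max 0.0 km
Only Location C has all residuals ≈ 0.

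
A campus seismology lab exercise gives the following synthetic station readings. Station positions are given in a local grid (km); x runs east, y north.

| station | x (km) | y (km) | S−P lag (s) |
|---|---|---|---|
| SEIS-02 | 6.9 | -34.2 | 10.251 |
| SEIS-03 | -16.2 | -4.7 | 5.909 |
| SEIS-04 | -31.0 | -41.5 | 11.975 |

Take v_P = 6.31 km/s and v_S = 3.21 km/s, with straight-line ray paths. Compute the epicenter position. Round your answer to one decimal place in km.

(-3.9, 31.9)

Distance from S−P lag: d = Δt · v_P v_S / (v_P − v_S) = Δt · (6.31·3.21)/(6.31−3.21) ≈ 6.5339·Δt.
So d_SEIS-02 = 66.98, d_SEIS-03 = 38.61, d_SEIS-04 = 78.24 km.
Circle about each station: (x − 6.9)² + (y + 34.2)² = 66.98²; (x + 16.2)² + (y + 4.7)² = 38.61²; (x + 31.0)² + (y + 41.5)² = 78.24².
Subtracting the SEIS-02 equation from the SEIS-03 and SEIS-04 equations removes the quadratic terms:
-46.2 x + 59.0 y = 2062.87
-75.8 x − 14.6 y = -169.18
Solving the 2×2 system: x ≈ -3.9, y ≈ 31.9 km.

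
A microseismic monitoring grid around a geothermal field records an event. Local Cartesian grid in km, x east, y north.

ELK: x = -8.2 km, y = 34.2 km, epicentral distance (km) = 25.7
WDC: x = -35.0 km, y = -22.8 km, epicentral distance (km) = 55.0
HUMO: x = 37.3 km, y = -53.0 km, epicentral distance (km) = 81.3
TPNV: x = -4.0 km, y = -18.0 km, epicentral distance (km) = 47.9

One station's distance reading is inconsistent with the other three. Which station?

WDC

Solve using three stations at a time. Using ELK, HUMO, TPNV (subtract circle equations pairwise → linear system) gives (x, y) ≈ (16.1, 25.5).
Distances from that point to each station vs reported:
  ELK: calculated 25.8 vs reported 25.7 → residual 0.1 km
  WDC: calculated 70.4 vs reported 55.0 → residual 15.4 km
  HUMO: calculated 81.3 vs reported 81.3 → residual 0.0 km
  TPNV: calculated 48.0 vs reported 47.9 → residual 0.1 km
ELK, HUMO, TPNV are mutually consistent (residuals ≈ 0); WDC is off by 15.4 km.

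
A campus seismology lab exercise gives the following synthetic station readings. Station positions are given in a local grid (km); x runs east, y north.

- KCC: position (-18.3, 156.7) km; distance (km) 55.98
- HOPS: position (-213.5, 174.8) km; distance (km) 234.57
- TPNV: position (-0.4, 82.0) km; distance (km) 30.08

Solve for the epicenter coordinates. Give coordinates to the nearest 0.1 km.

Circle about each station: (x + 18.3)² + (y − 156.7)² = 55.98²; (x + 213.5)² + (y − 174.8)² = 234.57²; (x + 0.4)² + (y − 82.0)² = 30.08².
Subtracting the KCC equation from the HOPS and TPNV equations removes the quadratic terms:
-390.4 x + 36.2 y = -641.81
35.8 x − 149.4 y = -15936.67
Solving the 2×2 system: x ≈ 11.8, y ≈ 109.5 km.

(11.8, 109.5)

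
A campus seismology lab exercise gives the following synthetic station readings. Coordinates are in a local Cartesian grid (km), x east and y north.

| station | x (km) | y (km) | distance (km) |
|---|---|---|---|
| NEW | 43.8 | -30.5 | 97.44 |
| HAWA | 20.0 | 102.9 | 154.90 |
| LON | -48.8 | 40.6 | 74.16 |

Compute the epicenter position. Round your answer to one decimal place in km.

-53.6 km east, -33.4 km north

Circle about each station: (x − 43.8)² + (y + 30.5)² = 97.44²; (x − 20.0)² + (y − 102.9)² = 154.90²; (x + 48.8)² + (y − 40.6)² = 74.16².
Subtracting the NEW equation from the HAWA and LON equations removes the quadratic terms:
-47.6 x + 266.8 y = -6359.74
-185.2 x + 142.2 y = 5175.96
Solving the 2×2 system: x ≈ -53.6, y ≈ -33.4 km.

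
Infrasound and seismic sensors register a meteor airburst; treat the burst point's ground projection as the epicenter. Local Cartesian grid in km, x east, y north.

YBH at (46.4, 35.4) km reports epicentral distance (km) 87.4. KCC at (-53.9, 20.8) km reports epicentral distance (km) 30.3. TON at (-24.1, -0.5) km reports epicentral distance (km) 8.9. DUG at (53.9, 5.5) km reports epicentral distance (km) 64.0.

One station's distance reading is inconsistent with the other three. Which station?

Solve using three stations at a time. Using YBH, KCC, TON (subtract circle equations pairwise → linear system) gives (x, y) ≈ (-33.0, -1.1).
Distances from that point to each station vs reported:
  YBH: calculated 87.4 vs reported 87.4 → residual 0.0 km
  KCC: calculated 30.3 vs reported 30.3 → residual 0.0 km
  TON: calculated 8.9 vs reported 8.9 → residual 0.0 km
  DUG: calculated 87.1 vs reported 64.0 → residual 23.1 km
YBH, KCC, TON are mutually consistent (residuals ≈ 0); DUG is off by 23.1 km.

DUG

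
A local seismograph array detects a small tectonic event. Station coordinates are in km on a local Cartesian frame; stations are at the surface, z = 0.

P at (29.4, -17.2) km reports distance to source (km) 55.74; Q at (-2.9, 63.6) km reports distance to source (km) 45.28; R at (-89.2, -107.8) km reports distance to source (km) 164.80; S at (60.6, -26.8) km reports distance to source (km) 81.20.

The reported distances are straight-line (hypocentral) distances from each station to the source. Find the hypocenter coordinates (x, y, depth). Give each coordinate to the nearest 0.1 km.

Each station gives a sphere (x−x_i)² + (y−y_i)² + z² = d_i² (stations at z=0).
Subtracting the P sphere from Q and R: z² cancels, leaving linear equations in x and y:
-64.6 x + 161.6 y = 3949.84
-237.2 x − 181.2 y = -5634.81
Solving: x ≈ 3.895, y ≈ 25.999 km (keep extra digits for the depth step; rounded: 3.9, 26.0).
Then from the P sphere: z² = 55.74² − (x − 29.4)² − (y + 17.2)² with x = 3.895, y = 25.999, so z ≈ 24.296 ≈ 24.3 km.

x ≈ 3.9 km, y ≈ 26.0 km, depth ≈ 24.3 km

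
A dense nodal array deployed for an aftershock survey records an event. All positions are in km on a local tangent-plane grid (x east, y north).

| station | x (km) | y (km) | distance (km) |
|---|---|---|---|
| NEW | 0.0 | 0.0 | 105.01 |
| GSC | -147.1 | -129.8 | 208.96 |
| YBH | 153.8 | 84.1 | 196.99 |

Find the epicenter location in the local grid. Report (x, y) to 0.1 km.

(57.6, -87.8)

Circle about each station: x² + y² = 105.01²; (x + 147.1)² + (y + 129.8)² = 208.96²; (x − 153.8)² + (y − 84.1)² = 196.99².
Subtracting the NEW equation from the GSC and YBH equations removes the quadratic terms:
-294.2 x − 259.6 y = 5849.27
307.6 x + 168.2 y = 2949.29
Solving the 2×2 system: x ≈ 57.6, y ≈ -87.8 km.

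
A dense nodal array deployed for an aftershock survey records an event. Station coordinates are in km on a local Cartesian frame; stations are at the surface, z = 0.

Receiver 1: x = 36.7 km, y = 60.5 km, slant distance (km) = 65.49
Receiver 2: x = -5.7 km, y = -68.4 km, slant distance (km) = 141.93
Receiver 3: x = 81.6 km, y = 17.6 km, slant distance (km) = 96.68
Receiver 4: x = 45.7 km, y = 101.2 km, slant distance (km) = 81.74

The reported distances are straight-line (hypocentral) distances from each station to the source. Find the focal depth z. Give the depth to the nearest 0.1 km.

z ≈ 63.0 km

Each station gives a sphere (x−x_i)² + (y−y_i)² + z² = d_i² (stations at z=0).
Subtracting the Receiver 1 sphere from Receiver 2 and Receiver 3: z² cancels, leaving linear equations in x and y:
-84.8 x − 257.8 y = -16151.27
89.8 x − 85.8 y = -3096.90
Solving: x ≈ 19.306, y ≈ 56.300 km (keep extra digits for the depth step; rounded: 19.3, 56.3).
Then from the Receiver 1 sphere: z² = 65.49² − (x − 36.7)² − (y − 60.5)² with x = 19.306, y = 56.300, so z ≈ 62.998 ≈ 63.0 km.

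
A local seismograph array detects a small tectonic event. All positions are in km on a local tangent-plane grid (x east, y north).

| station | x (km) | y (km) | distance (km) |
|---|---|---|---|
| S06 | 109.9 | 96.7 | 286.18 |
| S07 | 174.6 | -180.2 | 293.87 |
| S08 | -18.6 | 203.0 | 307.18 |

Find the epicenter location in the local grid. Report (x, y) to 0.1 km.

-105.6 km east, -91.6 km north

Circle about each station: (x − 109.9)² + (y − 96.7)² = 286.18²; (x − 174.6)² + (y + 180.2)² = 293.87²; (x + 18.6)² + (y − 203.0)² = 307.18².
Subtracting the S06 equation from the S07 and S08 equations removes the quadratic terms:
129.4 x − 553.8 y = 37067.72
-257.0 x + 212.6 y = 7665.50
Solving the 2×2 system: x ≈ -105.6, y ≈ -91.6 km.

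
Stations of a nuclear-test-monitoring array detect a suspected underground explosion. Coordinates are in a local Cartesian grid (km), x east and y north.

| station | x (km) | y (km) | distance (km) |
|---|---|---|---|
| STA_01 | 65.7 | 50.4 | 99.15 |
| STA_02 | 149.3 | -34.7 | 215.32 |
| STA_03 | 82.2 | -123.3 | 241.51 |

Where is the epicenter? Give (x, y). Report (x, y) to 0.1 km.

Circle about each station: (x − 65.7)² + (y − 50.4)² = 99.15²; (x − 149.3)² + (y + 34.7)² = 215.32²; (x − 82.2)² + (y + 123.3)² = 241.51².
Subtracting the STA_01 equation from the STA_02 and STA_03 equations removes the quadratic terms:
167.2 x − 170.2 y = -19894.05
33.0 x − 347.4 y = -33393.28
Solving the 2×2 system: x ≈ -23.4, y ≈ 93.9 km.

x ≈ -23.4 km, y ≈ 93.9 km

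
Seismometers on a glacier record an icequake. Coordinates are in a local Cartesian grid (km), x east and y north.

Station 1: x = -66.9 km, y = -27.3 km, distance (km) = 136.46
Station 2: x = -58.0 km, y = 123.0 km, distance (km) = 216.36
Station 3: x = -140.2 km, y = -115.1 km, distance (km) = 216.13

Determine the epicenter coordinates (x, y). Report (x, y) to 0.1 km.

Circle about each station: (x + 66.9)² + (y + 27.3)² = 136.46²; (x + 58.0)² + (y − 123.0)² = 216.36²; (x + 140.2)² + (y + 115.1)² = 216.13².
Subtracting the Station 1 equation from the Station 2 and Station 3 equations removes the quadratic terms:
17.8 x + 300.6 y = -14918.22
-146.6 x − 175.6 y = -407.70
Solving the 2×2 system: x ≈ 67.0, y ≈ -53.6 km.

(67.0, -53.6)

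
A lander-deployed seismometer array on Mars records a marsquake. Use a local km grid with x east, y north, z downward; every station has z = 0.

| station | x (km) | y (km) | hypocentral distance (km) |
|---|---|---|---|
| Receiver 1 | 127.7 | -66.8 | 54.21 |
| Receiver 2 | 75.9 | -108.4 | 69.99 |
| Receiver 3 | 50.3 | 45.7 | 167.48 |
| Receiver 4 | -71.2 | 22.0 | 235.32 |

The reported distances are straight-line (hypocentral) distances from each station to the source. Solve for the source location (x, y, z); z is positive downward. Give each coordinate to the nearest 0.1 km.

x ≈ 127.3 km, y ≈ -95.8 km, depth ≈ 45.8 km

Each station gives a sphere (x−x_i)² + (y−y_i)² + z² = d_i² (stations at z=0).
Subtracting the Receiver 1 sphere from Receiver 2 and Receiver 3: z² cancels, leaving linear equations in x and y:
-103.6 x − 83.2 y = -5218.04
-154.8 x + 225.0 y = -41261.78
Solving: x ≈ 127.304, y ≈ -95.801 km (keep extra digits for the depth step; rounded: 127.3, -95.8).
Then from the Receiver 1 sphere: z² = 54.21² − (x − 127.7)² − (y + 66.8)² with x = 127.304, y = -95.801, so z ≈ 45.799 ≈ 45.8 km.
Check against Receiver 4 (with the unrounded solution): distance 235.33 ≈ 235.32 km. ✓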